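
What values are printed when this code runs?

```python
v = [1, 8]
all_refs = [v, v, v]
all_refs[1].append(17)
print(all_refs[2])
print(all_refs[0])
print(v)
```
[1, 8, 17]
[1, 8, 17]
[1, 8, 17]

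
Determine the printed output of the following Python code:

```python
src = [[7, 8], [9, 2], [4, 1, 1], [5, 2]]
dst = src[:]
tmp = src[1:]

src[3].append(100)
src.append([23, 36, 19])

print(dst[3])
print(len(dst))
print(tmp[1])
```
[5, 2, 100]
4
[4, 1, 1]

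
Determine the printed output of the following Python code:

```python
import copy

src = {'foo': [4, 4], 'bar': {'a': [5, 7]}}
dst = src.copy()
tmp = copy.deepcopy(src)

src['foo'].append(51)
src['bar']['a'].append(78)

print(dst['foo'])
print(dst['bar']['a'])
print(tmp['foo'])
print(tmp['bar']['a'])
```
[4, 4, 51]
[5, 7, 78]
[4, 4]
[5, 7]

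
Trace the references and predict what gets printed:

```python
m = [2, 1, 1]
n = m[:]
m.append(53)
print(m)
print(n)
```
[2, 1, 1, 53]
[2, 1, 1]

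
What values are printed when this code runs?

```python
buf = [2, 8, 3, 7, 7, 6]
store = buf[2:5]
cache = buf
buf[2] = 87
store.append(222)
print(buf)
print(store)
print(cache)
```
[2, 8, 87, 7, 7, 6]
[3, 7, 7, 222]
[2, 8, 87, 7, 7, 6]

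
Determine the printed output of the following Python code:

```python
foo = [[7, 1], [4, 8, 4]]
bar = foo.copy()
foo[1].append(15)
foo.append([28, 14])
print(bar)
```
[[7, 1], [4, 8, 4, 15]]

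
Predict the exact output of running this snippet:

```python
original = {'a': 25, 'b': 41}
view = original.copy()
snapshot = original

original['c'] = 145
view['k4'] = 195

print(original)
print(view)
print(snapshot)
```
{'a': 25, 'b': 41, 'c': 145}
{'a': 25, 'b': 41, 'k4': 195}
{'a': 25, 'b': 41, 'c': 145}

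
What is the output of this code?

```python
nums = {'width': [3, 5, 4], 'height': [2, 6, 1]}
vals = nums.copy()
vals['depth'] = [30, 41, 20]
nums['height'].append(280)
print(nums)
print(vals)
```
{'width': [3, 5, 4], 'height': [2, 6, 1, 280]}
{'width': [3, 5, 4], 'height': [2, 6, 1, 280], 'depth': [30, 41, 20]}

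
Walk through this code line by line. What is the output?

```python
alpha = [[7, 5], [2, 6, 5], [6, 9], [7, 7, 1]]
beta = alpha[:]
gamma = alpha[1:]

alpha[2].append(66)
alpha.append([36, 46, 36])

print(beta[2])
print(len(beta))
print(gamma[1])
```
[6, 9, 66]
4
[6, 9, 66]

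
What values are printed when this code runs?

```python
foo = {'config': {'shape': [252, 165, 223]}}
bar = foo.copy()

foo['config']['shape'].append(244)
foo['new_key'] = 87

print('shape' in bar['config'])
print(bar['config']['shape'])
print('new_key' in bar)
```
True
[252, 165, 223, 244]
False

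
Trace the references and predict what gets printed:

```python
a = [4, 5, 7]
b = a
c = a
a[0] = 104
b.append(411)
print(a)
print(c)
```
[104, 5, 7, 411]
[104, 5, 7, 411]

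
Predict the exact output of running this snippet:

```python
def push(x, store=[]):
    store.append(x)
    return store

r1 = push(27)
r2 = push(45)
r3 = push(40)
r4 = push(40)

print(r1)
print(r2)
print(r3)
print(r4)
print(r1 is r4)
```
[27, 45, 40, 40]
[27, 45, 40, 40]
[27, 45, 40, 40]
[27, 45, 40, 40]
True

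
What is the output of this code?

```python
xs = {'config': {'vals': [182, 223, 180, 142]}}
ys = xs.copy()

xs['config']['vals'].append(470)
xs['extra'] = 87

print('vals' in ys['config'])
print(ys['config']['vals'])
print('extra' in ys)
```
True
[182, 223, 180, 142, 470]
False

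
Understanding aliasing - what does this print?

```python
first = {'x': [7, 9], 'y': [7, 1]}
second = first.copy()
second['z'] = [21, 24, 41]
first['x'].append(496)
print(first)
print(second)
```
{'x': [7, 9, 496], 'y': [7, 1]}
{'x': [7, 9, 496], 'y': [7, 1], 'z': [21, 24, 41]}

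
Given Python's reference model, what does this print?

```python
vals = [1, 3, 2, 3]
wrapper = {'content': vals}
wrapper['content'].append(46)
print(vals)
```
[1, 3, 2, 3, 46]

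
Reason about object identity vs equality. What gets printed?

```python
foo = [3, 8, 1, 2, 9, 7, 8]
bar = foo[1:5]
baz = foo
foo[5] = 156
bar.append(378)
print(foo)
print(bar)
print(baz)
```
[3, 8, 1, 2, 9, 156, 8]
[8, 1, 2, 9, 378]
[3, 8, 1, 2, 9, 156, 8]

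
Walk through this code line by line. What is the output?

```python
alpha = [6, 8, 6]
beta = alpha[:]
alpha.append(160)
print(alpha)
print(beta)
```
[6, 8, 6, 160]
[6, 8, 6]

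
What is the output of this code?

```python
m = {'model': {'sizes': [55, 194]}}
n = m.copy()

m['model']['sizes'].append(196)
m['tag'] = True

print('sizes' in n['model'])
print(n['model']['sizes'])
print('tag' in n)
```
True
[55, 194, 196]
False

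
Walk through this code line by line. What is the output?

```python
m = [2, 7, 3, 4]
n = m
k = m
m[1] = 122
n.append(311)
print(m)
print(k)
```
[2, 122, 3, 4, 311]
[2, 122, 3, 4, 311]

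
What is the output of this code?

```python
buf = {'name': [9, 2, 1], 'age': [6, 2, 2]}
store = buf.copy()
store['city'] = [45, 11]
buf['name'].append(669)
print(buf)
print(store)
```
{'name': [9, 2, 1, 669], 'age': [6, 2, 2]}
{'name': [9, 2, 1, 669], 'age': [6, 2, 2], 'city': [45, 11]}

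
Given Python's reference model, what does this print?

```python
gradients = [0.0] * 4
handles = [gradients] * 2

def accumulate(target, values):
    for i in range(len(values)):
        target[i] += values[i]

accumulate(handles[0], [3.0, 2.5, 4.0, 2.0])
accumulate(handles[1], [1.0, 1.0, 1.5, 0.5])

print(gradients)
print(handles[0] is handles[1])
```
[4.0, 3.5, 5.5, 2.5]
True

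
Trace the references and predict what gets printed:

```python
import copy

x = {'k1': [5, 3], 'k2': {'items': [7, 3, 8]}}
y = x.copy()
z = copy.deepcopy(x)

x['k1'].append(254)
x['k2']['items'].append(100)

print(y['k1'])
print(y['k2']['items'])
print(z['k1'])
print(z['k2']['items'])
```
[5, 3, 254]
[7, 3, 8, 100]
[5, 3]
[7, 3, 8]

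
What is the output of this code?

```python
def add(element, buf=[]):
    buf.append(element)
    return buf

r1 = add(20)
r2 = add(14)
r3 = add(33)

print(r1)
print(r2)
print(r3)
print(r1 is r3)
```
[20, 14, 33]
[20, 14, 33]
[20, 14, 33]
True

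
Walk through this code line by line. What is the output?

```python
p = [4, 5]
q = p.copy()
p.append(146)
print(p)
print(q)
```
[4, 5, 146]
[4, 5]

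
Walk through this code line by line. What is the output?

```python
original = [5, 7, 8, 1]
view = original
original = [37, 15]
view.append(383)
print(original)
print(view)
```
[37, 15]
[5, 7, 8, 1, 383]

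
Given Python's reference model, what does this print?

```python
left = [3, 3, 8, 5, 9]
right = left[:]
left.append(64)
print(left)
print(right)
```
[3, 3, 8, 5, 9, 64]
[3, 3, 8, 5, 9]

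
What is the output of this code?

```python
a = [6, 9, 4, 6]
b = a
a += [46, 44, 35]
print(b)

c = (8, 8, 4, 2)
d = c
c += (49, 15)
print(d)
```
[6, 9, 4, 6, 46, 44, 35]
(8, 8, 4, 2)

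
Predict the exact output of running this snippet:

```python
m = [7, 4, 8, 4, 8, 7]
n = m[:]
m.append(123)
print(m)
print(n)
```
[7, 4, 8, 4, 8, 7, 123]
[7, 4, 8, 4, 8, 7]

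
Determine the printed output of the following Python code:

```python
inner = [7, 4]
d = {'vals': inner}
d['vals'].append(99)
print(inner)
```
[7, 4, 99]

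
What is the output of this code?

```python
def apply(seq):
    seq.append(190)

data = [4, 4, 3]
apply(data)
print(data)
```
[4, 4, 3, 190]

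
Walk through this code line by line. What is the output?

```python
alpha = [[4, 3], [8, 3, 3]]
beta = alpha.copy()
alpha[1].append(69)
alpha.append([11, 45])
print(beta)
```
[[4, 3], [8, 3, 3, 69]]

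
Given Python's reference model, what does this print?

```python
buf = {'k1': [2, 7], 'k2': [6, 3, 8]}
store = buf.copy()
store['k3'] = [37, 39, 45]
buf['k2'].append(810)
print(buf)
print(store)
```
{'k1': [2, 7], 'k2': [6, 3, 8, 810]}
{'k1': [2, 7], 'k2': [6, 3, 8, 810], 'k3': [37, 39, 45]}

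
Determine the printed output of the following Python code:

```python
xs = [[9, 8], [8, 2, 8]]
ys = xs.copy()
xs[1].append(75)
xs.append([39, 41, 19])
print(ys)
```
[[9, 8], [8, 2, 8, 75]]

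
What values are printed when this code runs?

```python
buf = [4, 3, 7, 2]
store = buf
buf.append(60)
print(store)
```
[4, 3, 7, 2, 60]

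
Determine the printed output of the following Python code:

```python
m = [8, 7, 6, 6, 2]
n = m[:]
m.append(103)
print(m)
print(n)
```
[8, 7, 6, 6, 2, 103]
[8, 7, 6, 6, 2]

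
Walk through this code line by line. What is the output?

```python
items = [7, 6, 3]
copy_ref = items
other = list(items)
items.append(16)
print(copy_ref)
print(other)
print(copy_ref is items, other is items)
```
[7, 6, 3, 16]
[7, 6, 3]
True False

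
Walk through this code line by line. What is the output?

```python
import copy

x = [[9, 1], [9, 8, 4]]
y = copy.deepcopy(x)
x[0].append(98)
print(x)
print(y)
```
[[9, 1, 98], [9, 8, 4]]
[[9, 1], [9, 8, 4]]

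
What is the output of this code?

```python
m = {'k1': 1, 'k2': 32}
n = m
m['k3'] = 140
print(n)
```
{'k1': 1, 'k2': 32, 'k3': 140}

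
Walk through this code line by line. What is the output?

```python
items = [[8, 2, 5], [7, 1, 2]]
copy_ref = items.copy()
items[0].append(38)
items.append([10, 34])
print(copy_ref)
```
[[8, 2, 5, 38], [7, 1, 2]]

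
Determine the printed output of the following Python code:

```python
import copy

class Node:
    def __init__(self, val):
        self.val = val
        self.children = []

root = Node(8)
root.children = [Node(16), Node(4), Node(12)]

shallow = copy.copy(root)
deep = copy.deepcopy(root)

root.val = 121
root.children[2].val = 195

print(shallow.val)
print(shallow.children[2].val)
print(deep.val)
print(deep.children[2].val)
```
8
195
8
12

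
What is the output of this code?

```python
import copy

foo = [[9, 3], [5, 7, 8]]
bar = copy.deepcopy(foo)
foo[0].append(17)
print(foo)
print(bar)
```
[[9, 3, 17], [5, 7, 8]]
[[9, 3], [5, 7, 8]]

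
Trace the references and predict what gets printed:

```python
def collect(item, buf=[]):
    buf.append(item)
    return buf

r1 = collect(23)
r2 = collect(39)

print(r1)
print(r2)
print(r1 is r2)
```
[23, 39]
[23, 39]
True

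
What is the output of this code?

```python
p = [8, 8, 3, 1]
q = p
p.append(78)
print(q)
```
[8, 8, 3, 1, 78]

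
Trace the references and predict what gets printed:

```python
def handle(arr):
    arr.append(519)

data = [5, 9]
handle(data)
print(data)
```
[5, 9, 519]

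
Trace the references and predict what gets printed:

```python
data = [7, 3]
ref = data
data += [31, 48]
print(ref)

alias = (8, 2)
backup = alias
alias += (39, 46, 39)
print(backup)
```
[7, 3, 31, 48]
(8, 2)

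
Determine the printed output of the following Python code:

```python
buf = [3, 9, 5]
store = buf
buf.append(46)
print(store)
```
[3, 9, 5, 46]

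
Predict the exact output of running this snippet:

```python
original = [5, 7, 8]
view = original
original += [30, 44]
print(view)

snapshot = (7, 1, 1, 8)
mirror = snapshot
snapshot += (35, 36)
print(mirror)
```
[5, 7, 8, 30, 44]
(7, 1, 1, 8)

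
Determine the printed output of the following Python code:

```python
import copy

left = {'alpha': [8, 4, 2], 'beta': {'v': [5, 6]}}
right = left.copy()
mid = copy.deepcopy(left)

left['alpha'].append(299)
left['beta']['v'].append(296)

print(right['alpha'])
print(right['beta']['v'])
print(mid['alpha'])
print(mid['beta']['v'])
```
[8, 4, 2, 299]
[5, 6, 296]
[8, 4, 2]
[5, 6]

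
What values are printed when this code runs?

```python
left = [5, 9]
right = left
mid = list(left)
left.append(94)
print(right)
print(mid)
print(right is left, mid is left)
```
[5, 9, 94]
[5, 9]
True False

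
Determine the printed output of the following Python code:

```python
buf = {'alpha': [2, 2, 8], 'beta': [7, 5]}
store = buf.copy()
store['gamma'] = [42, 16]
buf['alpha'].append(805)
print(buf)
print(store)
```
{'alpha': [2, 2, 8, 805], 'beta': [7, 5]}
{'alpha': [2, 2, 8, 805], 'beta': [7, 5], 'gamma': [42, 16]}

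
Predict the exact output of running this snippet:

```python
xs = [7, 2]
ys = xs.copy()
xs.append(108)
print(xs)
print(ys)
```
[7, 2, 108]
[7, 2]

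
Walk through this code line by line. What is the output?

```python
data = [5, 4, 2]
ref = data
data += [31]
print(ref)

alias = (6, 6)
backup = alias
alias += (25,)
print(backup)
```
[5, 4, 2, 31]
(6, 6)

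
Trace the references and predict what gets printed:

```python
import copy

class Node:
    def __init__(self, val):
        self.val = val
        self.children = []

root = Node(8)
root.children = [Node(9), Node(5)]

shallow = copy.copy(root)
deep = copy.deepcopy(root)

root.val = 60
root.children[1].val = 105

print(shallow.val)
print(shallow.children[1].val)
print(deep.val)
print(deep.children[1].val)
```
8
105
8
5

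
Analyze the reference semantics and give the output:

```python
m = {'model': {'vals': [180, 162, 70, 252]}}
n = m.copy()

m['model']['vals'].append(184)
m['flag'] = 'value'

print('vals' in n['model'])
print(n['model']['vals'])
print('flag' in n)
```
True
[180, 162, 70, 252, 184]
False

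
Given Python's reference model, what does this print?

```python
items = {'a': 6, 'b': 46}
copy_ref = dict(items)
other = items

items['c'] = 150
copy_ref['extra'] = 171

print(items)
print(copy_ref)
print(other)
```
{'a': 6, 'b': 46, 'c': 150}
{'a': 6, 'b': 46, 'extra': 171}
{'a': 6, 'b': 46, 'c': 150}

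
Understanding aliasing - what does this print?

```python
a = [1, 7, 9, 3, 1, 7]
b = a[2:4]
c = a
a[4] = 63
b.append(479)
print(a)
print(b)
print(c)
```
[1, 7, 9, 3, 63, 7]
[9, 3, 479]
[1, 7, 9, 3, 63, 7]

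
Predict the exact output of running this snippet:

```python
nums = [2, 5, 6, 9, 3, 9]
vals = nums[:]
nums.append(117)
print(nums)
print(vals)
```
[2, 5, 6, 9, 3, 9, 117]
[2, 5, 6, 9, 3, 9]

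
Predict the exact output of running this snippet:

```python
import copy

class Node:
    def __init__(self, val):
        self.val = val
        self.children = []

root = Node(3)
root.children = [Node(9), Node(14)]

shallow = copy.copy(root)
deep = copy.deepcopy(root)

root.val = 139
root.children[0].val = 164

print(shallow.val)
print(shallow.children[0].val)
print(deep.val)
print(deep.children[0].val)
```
3
164
3
9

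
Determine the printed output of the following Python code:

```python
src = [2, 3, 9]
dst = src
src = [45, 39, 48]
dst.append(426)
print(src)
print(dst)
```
[45, 39, 48]
[2, 3, 9, 426]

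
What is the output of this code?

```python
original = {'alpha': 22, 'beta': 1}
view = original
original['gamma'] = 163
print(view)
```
{'alpha': 22, 'beta': 1, 'gamma': 163}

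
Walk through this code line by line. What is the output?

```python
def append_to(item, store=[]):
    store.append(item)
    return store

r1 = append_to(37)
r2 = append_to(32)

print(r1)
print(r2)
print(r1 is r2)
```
[37, 32]
[37, 32]
True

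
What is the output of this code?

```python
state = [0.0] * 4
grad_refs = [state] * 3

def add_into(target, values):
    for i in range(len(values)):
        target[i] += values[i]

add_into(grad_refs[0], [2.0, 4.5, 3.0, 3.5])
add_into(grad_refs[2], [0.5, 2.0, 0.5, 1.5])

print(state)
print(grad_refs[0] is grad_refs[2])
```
[2.5, 6.5, 3.5, 5.0]
True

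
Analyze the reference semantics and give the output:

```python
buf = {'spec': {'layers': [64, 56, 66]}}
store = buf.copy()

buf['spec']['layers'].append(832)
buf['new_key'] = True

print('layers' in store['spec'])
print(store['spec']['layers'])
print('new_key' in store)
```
True
[64, 56, 66, 832]
False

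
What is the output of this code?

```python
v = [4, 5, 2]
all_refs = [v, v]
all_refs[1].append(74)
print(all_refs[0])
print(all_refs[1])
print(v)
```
[4, 5, 2, 74]
[4, 5, 2, 74]
[4, 5, 2, 74]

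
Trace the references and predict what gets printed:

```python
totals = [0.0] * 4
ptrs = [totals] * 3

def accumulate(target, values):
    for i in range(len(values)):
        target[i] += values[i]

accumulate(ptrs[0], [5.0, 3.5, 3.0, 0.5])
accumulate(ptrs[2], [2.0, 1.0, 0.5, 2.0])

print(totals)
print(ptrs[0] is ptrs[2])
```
[7.0, 4.5, 3.5, 2.5]
True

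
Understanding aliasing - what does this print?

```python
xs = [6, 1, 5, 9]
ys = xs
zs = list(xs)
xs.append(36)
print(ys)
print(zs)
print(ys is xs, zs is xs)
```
[6, 1, 5, 9, 36]
[6, 1, 5, 9]
True False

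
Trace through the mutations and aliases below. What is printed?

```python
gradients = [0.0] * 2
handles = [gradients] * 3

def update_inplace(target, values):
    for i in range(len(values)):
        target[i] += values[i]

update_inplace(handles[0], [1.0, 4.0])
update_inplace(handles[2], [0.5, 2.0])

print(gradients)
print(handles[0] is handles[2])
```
[1.5, 6.0]
True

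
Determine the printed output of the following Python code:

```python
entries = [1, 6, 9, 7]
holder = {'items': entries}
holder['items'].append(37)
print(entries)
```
[1, 6, 9, 7, 37]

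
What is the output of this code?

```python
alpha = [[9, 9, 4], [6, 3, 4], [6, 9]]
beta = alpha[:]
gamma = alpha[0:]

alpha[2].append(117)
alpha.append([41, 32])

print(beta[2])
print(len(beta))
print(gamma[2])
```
[6, 9, 117]
3
[6, 9, 117]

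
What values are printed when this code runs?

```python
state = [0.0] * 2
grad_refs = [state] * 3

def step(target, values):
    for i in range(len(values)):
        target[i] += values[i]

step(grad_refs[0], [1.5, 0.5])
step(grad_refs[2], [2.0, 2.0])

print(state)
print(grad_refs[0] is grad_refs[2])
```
[3.5, 2.5]
True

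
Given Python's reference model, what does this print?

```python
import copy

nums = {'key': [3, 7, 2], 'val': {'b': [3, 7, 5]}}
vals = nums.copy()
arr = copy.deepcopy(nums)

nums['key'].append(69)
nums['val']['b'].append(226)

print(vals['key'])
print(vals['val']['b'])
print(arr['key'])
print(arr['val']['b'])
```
[3, 7, 2, 69]
[3, 7, 5, 226]
[3, 7, 2]
[3, 7, 5]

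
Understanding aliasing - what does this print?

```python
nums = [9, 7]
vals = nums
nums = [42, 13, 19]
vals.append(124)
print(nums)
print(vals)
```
[42, 13, 19]
[9, 7, 124]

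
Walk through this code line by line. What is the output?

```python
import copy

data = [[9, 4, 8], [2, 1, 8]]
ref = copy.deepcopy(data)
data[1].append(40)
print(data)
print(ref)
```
[[9, 4, 8], [2, 1, 8, 40]]
[[9, 4, 8], [2, 1, 8]]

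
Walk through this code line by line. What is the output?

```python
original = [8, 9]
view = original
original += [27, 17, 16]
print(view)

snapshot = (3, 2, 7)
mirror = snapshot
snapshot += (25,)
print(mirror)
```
[8, 9, 27, 17, 16]
(3, 2, 7)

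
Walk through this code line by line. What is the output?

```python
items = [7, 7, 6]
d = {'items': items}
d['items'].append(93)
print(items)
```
[7, 7, 6, 93]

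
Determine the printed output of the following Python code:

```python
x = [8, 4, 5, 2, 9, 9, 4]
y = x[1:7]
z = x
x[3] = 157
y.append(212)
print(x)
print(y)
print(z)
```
[8, 4, 5, 157, 9, 9, 4]
[4, 5, 2, 9, 9, 4, 212]
[8, 4, 5, 157, 9, 9, 4]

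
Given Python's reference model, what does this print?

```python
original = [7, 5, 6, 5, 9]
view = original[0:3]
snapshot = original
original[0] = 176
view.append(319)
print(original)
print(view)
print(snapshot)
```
[176, 5, 6, 5, 9]
[7, 5, 6, 319]
[176, 5, 6, 5, 9]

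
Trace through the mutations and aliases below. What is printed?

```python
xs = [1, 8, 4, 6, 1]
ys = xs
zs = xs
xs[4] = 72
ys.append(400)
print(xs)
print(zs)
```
[1, 8, 4, 6, 72, 400]
[1, 8, 4, 6, 72, 400]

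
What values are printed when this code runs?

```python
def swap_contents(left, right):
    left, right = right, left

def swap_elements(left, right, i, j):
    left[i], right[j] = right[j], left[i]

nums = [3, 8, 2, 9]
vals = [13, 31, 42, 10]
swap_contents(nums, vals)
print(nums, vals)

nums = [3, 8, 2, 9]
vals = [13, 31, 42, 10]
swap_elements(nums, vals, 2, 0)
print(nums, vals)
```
[3, 8, 2, 9] [13, 31, 42, 10]
[3, 8, 13, 9] [2, 31, 42, 10]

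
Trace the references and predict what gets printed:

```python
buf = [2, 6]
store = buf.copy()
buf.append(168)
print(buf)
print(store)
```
[2, 6, 168]
[2, 6]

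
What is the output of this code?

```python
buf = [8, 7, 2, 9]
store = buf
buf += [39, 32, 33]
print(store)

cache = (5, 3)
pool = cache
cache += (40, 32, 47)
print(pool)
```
[8, 7, 2, 9, 39, 32, 33]
(5, 3)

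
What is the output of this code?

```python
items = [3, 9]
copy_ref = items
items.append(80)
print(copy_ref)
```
[3, 9, 80]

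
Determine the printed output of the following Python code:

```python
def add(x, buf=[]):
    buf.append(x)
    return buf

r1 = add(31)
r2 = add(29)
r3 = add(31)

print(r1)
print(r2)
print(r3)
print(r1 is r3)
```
[31, 29, 31]
[31, 29, 31]
[31, 29, 31]
True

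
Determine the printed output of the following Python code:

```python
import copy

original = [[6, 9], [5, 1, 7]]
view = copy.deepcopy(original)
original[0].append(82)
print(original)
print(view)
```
[[6, 9, 82], [5, 1, 7]]
[[6, 9], [5, 1, 7]]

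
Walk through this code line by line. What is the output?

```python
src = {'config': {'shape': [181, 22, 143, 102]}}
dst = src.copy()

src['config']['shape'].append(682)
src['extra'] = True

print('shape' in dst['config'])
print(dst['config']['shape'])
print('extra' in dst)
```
True
[181, 22, 143, 102, 682]
False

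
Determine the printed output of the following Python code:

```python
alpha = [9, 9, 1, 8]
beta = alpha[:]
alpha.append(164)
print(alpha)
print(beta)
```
[9, 9, 1, 8, 164]
[9, 9, 1, 8]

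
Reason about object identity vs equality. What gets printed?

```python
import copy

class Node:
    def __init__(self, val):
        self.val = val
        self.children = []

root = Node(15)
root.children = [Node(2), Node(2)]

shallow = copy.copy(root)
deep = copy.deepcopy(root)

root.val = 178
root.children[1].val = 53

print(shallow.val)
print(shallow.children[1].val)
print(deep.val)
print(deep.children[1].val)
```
15
53
15
2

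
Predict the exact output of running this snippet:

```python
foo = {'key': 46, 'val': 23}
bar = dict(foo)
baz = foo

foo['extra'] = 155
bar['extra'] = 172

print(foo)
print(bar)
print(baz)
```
{'key': 46, 'val': 23, 'extra': 155}
{'key': 46, 'val': 23, 'extra': 172}
{'key': 46, 'val': 23, 'extra': 155}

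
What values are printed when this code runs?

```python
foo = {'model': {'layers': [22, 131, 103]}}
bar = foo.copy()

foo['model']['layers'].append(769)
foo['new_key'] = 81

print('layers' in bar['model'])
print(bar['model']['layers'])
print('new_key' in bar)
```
True
[22, 131, 103, 769]
False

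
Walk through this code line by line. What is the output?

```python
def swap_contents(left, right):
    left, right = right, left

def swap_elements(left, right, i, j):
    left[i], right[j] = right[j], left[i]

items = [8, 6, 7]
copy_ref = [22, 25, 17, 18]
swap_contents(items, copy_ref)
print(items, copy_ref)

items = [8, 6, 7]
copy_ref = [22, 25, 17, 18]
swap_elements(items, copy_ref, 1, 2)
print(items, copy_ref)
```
[8, 6, 7] [22, 25, 17, 18]
[8, 17, 7] [22, 25, 6, 18]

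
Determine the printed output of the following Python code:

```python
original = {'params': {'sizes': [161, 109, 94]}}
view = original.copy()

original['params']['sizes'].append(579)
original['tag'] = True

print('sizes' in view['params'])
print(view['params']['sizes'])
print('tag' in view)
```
True
[161, 109, 94, 579]
False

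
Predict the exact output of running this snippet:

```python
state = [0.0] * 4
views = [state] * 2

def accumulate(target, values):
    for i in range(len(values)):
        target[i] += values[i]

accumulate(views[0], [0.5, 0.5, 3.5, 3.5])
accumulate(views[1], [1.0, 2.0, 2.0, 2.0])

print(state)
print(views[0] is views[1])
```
[1.5, 2.5, 5.5, 5.5]
True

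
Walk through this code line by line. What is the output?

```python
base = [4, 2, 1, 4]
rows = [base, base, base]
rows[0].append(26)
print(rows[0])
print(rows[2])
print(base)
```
[4, 2, 1, 4, 26]
[4, 2, 1, 4, 26]
[4, 2, 1, 4, 26]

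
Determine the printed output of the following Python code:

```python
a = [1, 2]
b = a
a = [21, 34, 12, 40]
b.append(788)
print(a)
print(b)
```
[21, 34, 12, 40]
[1, 2, 788]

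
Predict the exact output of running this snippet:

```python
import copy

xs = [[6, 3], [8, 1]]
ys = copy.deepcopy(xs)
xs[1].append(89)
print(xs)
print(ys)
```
[[6, 3], [8, 1, 89]]
[[6, 3], [8, 1]]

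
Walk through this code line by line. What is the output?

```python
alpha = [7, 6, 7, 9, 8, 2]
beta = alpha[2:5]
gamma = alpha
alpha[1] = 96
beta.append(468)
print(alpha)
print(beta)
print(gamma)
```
[7, 96, 7, 9, 8, 2]
[7, 9, 8, 468]
[7, 96, 7, 9, 8, 2]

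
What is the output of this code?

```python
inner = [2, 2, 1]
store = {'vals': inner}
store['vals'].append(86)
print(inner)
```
[2, 2, 1, 86]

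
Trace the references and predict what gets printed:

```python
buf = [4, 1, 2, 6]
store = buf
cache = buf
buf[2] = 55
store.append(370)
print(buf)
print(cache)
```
[4, 1, 55, 6, 370]
[4, 1, 55, 6, 370]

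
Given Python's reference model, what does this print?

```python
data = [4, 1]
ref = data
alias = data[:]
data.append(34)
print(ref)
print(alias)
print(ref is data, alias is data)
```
[4, 1, 34]
[4, 1]
True False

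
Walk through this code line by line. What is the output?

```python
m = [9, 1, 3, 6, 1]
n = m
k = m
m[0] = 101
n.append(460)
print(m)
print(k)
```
[101, 1, 3, 6, 1, 460]
[101, 1, 3, 6, 1, 460]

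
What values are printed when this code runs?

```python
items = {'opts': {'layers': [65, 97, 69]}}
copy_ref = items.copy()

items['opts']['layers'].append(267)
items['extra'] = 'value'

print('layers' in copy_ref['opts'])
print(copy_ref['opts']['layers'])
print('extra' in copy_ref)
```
True
[65, 97, 69, 267]
False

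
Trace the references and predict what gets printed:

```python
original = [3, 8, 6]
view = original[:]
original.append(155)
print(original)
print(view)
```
[3, 8, 6, 155]
[3, 8, 6]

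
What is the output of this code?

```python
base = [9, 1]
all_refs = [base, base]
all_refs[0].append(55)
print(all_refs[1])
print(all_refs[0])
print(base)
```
[9, 1, 55]
[9, 1, 55]
[9, 1, 55]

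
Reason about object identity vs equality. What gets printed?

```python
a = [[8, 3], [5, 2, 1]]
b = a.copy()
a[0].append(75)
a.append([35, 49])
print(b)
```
[[8, 3, 75], [5, 2, 1]]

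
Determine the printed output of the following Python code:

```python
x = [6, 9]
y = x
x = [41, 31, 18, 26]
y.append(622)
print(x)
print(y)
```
[41, 31, 18, 26]
[6, 9, 622]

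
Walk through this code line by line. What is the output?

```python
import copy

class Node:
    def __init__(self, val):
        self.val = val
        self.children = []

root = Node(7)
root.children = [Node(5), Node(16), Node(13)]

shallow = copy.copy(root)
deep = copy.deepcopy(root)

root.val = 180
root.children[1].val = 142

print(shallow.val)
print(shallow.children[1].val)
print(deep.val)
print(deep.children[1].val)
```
7
142
7
16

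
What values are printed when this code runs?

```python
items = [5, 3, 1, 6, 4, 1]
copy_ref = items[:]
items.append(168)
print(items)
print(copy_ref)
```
[5, 3, 1, 6, 4, 1, 168]
[5, 3, 1, 6, 4, 1]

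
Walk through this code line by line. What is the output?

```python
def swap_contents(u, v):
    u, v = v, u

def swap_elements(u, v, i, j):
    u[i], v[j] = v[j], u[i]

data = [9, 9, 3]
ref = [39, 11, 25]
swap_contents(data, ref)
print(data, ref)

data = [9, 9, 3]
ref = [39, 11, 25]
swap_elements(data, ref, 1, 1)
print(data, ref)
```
[9, 9, 3] [39, 11, 25]
[9, 11, 3] [39, 9, 25]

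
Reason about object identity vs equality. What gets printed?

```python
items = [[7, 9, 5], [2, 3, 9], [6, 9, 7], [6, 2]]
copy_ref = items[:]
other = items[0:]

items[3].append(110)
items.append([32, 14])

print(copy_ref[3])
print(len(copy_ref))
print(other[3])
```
[6, 2, 110]
4
[6, 2, 110]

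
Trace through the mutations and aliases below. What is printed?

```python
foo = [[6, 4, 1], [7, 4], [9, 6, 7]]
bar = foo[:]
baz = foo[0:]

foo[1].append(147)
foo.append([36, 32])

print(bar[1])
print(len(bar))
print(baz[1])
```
[7, 4, 147]
3
[7, 4, 147]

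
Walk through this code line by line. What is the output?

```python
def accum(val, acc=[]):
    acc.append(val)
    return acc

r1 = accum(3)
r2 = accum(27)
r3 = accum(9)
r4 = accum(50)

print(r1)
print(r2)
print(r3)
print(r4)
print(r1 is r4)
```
[3, 27, 9, 50]
[3, 27, 9, 50]
[3, 27, 9, 50]
[3, 27, 9, 50]
True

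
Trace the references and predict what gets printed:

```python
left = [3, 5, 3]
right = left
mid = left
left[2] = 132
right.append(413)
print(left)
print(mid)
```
[3, 5, 132, 413]
[3, 5, 132, 413]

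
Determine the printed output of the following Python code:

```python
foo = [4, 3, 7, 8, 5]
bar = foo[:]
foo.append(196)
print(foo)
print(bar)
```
[4, 3, 7, 8, 5, 196]
[4, 3, 7, 8, 5]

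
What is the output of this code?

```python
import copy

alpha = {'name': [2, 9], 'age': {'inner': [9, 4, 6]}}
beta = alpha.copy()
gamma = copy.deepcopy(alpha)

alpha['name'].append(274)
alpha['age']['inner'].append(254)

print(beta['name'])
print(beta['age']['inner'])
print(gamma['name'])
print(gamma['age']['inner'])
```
[2, 9, 274]
[9, 4, 6, 254]
[2, 9]
[9, 4, 6]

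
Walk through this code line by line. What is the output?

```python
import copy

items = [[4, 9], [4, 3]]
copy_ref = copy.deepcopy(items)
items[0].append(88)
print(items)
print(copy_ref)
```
[[4, 9, 88], [4, 3]]
[[4, 9], [4, 3]]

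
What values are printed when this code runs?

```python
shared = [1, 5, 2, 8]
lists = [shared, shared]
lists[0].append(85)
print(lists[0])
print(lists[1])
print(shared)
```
[1, 5, 2, 8, 85]
[1, 5, 2, 8, 85]
[1, 5, 2, 8, 85]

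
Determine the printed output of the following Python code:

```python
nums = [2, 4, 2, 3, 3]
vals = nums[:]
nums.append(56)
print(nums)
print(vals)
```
[2, 4, 2, 3, 3, 56]
[2, 4, 2, 3, 3]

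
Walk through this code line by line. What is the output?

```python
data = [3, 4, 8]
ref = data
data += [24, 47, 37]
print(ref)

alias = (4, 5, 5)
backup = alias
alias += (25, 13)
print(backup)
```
[3, 4, 8, 24, 47, 37]
(4, 5, 5)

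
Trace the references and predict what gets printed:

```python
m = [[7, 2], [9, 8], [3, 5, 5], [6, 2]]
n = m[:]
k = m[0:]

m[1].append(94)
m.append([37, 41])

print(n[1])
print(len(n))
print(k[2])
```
[9, 8, 94]
4
[3, 5, 5]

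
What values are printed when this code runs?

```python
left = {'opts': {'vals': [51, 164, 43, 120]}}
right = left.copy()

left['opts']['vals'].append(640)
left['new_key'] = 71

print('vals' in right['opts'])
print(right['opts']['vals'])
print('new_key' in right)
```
True
[51, 164, 43, 120, 640]
False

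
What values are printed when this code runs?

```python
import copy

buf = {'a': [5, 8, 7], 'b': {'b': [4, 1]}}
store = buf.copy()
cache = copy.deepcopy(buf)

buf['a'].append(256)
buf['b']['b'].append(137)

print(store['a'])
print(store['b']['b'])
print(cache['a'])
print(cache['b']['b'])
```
[5, 8, 7, 256]
[4, 1, 137]
[5, 8, 7]
[4, 1]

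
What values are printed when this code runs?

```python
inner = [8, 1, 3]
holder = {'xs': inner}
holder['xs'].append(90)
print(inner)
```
[8, 1, 3, 90]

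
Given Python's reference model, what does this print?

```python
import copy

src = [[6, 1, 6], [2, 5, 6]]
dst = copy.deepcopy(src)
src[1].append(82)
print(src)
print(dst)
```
[[6, 1, 6], [2, 5, 6, 82]]
[[6, 1, 6], [2, 5, 6]]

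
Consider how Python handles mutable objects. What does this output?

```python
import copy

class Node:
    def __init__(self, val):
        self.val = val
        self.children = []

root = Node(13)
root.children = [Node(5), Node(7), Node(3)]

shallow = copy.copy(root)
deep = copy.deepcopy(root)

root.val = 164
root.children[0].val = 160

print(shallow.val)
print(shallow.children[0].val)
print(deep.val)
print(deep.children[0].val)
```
13
160
13
5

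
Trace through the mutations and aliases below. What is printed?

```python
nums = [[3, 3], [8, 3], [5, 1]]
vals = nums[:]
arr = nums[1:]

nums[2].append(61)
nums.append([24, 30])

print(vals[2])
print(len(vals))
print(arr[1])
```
[5, 1, 61]
3
[5, 1, 61]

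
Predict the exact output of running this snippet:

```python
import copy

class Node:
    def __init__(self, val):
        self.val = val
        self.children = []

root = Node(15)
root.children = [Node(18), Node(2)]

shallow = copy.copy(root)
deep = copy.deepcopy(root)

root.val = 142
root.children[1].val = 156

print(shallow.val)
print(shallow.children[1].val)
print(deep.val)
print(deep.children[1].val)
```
15
156
15
2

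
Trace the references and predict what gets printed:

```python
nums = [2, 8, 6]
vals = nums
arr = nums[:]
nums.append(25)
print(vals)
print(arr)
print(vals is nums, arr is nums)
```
[2, 8, 6, 25]
[2, 8, 6]
True False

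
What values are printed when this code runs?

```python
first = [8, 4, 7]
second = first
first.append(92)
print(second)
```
[8, 4, 7, 92]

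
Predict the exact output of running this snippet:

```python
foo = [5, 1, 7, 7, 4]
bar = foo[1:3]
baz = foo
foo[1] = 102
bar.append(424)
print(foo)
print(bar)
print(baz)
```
[5, 102, 7, 7, 4]
[1, 7, 424]
[5, 102, 7, 7, 4]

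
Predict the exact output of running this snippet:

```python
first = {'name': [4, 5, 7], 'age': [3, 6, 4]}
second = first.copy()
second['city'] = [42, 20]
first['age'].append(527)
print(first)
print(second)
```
{'name': [4, 5, 7], 'age': [3, 6, 4, 527]}
{'name': [4, 5, 7], 'age': [3, 6, 4, 527], 'city': [42, 20]}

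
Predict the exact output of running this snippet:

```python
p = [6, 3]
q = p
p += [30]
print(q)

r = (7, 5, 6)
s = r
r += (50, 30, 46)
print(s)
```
[6, 3, 30]
(7, 5, 6)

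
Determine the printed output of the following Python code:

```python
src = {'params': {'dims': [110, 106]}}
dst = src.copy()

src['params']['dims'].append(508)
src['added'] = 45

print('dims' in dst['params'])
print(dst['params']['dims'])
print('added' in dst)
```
True
[110, 106, 508]
False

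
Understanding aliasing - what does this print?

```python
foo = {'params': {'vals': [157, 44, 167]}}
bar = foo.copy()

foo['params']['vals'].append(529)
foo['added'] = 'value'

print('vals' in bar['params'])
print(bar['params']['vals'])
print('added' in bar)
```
True
[157, 44, 167, 529]
False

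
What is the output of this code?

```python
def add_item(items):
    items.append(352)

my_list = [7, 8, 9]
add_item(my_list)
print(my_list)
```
[7, 8, 9, 352]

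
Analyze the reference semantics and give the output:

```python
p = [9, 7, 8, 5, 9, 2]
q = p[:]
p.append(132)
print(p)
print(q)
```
[9, 7, 8, 5, 9, 2, 132]
[9, 7, 8, 5, 9, 2]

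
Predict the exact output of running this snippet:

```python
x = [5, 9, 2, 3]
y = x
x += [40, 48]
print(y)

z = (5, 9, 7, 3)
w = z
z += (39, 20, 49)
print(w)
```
[5, 9, 2, 3, 40, 48]
(5, 9, 7, 3)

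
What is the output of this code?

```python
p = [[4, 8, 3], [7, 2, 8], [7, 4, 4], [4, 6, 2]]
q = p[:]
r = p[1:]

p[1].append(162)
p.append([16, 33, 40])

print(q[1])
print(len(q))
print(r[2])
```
[7, 2, 8, 162]
4
[4, 6, 2]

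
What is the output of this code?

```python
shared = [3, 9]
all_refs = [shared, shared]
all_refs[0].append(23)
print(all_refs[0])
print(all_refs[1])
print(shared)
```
[3, 9, 23]
[3, 9, 23]
[3, 9, 23]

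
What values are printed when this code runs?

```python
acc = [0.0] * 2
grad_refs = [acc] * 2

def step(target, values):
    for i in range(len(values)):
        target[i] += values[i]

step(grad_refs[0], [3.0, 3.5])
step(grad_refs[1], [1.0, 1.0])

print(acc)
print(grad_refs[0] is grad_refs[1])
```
[4.0, 4.5]
True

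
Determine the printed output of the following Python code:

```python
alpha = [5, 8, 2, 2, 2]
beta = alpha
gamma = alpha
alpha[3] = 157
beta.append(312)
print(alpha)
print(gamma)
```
[5, 8, 2, 157, 2, 312]
[5, 8, 2, 157, 2, 312]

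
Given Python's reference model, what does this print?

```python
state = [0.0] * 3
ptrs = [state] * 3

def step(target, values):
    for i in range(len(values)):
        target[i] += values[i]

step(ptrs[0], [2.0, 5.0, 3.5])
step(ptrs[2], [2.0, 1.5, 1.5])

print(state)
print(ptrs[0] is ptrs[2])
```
[4.0, 6.5, 5.0]
True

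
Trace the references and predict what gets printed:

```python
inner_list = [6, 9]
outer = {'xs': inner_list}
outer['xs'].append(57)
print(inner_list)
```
[6, 9, 57]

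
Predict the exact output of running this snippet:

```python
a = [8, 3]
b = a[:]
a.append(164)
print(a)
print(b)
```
[8, 3, 164]
[8, 3]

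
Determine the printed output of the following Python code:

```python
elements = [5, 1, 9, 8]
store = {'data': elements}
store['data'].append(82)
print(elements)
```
[5, 1, 9, 8, 82]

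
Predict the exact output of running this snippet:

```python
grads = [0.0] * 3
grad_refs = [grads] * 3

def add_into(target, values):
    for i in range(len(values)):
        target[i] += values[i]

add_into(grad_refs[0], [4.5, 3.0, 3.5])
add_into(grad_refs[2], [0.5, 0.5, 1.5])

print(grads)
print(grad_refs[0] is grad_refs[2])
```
[5.0, 3.5, 5.0]
True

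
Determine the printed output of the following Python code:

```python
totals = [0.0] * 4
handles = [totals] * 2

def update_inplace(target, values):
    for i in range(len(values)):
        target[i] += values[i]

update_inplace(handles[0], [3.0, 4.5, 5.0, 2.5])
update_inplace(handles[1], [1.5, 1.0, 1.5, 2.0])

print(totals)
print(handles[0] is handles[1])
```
[4.5, 5.5, 6.5, 4.5]
True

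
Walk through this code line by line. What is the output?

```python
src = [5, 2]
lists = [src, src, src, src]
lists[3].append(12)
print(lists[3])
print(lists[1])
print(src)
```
[5, 2, 12]
[5, 2, 12]
[5, 2, 12]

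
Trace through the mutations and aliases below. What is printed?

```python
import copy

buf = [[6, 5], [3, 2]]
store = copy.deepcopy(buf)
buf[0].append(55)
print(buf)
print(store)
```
[[6, 5, 55], [3, 2]]
[[6, 5], [3, 2]]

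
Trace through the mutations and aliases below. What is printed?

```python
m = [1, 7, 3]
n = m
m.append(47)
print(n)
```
[1, 7, 3, 47]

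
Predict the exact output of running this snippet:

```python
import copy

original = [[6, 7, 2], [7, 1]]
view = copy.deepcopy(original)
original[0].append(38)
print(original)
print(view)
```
[[6, 7, 2, 38], [7, 1]]
[[6, 7, 2], [7, 1]]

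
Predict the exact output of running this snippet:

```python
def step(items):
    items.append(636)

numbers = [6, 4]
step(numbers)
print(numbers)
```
[6, 4, 636]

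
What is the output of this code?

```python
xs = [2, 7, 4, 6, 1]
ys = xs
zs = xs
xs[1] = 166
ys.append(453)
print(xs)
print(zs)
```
[2, 166, 4, 6, 1, 453]
[2, 166, 4, 6, 1, 453]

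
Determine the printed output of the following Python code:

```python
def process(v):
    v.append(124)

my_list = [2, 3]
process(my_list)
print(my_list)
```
[2, 3, 124]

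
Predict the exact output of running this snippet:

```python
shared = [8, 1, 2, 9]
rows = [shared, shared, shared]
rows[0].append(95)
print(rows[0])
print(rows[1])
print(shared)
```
[8, 1, 2, 9, 95]
[8, 1, 2, 9, 95]
[8, 1, 2, 9, 95]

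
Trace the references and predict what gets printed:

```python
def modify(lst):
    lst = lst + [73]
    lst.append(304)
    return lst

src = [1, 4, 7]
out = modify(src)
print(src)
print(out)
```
[1, 4, 7]
[1, 4, 7, 73, 304]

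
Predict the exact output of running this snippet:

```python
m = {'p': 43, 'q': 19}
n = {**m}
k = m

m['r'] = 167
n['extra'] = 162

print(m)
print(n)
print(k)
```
{'p': 43, 'q': 19, 'r': 167}
{'p': 43, 'q': 19, 'extra': 162}
{'p': 43, 'q': 19, 'r': 167}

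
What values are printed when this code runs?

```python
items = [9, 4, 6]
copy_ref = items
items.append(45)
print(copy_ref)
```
[9, 4, 6, 45]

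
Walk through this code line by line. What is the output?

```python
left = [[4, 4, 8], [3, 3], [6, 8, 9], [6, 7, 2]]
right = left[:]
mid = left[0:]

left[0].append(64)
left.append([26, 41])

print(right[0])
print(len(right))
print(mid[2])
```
[4, 4, 8, 64]
4
[6, 8, 9]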